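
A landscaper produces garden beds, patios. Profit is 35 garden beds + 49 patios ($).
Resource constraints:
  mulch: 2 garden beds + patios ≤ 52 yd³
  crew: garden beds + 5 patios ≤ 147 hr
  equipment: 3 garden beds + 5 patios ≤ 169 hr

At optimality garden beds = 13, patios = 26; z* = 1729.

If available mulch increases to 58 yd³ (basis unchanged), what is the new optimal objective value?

1753

At the optimum: mulch uses 52 of 52 (binding); crew uses 143 of 147 (slack = 4); equipment uses 169 of 169 (binding).
By complementary slackness, y = 0 for the non-binding constraint.
The binding rows give the dual system: 2·y_mulch + 3·y_equipment = 35 and 1·y_mulch + 5·y_equipment = 49.
→ y_mulch = 4 and y_equipment = 9.
Δz = y_mulch·Δb = 4 × (6) = 24, so new z* = 1729 + 24 = 1753.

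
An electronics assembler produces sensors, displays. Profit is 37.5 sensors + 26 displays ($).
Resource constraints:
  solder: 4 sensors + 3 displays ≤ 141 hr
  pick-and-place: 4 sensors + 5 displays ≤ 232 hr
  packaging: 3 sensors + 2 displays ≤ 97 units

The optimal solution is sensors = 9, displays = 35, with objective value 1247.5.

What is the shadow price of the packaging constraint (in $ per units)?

At the optimum: solder uses 141 of 141 (binding); pick-and-place uses 211 of 232 (slack = 21); packaging uses 97 of 97 (binding).
Since pick-and-place is not tight, its dual is 0.
The binding rows give the dual system: 4·y_solder + 3·y_packaging = 37.5 and 3·y_solder + 2·y_packaging = 26.
This yields shadow prices y_solder = 3, y_packaging = 8.5.
Shadow price of packaging = 8.5.

8.5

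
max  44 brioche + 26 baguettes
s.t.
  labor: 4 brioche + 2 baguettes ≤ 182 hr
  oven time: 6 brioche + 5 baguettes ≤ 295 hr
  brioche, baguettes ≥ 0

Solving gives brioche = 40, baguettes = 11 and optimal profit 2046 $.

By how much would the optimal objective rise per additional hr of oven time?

2

Check each constraint at x*: labor 182/182 (tight); oven time 295/295 (tight).
From A_Bᵀ y = c: 4·y_labor + 6·y_oven time = 44; 2·y_labor + 5·y_oven time = 26.
Solving: y_labor = 8, y_oven time = 2.
Shadow price of oven time = 2.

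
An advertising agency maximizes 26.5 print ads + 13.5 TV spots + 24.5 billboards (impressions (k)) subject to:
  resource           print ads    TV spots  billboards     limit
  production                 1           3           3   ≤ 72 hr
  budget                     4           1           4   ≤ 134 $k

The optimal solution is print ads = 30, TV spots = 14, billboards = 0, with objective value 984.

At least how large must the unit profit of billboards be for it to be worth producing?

31.5

Check each constraint at x*: production 72/72 (tight); budget 134/134 (tight).
From A_Bᵀ y = c: 1·y_production + 4·y_budget = 26.5; 3·y_production + 1·y_budget = 13.5.
Solving: y_production = 2.5, y_budget = 6.
billboards enters the basis when its profit ≥ yᵀa₃ = 2.5·3 + 6·4 = 31.5.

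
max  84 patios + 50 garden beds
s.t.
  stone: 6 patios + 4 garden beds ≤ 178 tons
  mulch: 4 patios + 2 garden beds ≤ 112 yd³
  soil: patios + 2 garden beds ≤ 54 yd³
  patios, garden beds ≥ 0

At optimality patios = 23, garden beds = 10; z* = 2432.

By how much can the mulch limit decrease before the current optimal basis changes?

5.5

Binding constraints: stone, mulch. The basis is B = [[6,4],[4,2]] with det -4.
Per unit decrease in mulch, x* moves by d = (-1, 1.5).
The basis stays optimal until soil becomes binding; allowable decrease = 5.5 yd³.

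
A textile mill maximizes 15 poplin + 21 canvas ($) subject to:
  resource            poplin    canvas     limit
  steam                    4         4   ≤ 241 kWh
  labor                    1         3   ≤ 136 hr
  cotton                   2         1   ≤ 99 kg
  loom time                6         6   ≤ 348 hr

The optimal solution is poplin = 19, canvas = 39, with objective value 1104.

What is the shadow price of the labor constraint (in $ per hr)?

3

At the optimum: steam uses 232 of 241 (slack = 9); labor uses 136 of 136 (binding); cotton uses 77 of 99 (slack = 22); loom time uses 348 of 348 (binding).
By complementary slackness, y = 0 for the non-binding constraints.
Dual feasibility on the basic columns requires 1·y_labor + 6·y_loom time = 15, 3·y_labor + 6·y_loom time = 21.
This yields shadow prices y_labor = 3, y_loom time = 2.
Shadow price of labor = 3.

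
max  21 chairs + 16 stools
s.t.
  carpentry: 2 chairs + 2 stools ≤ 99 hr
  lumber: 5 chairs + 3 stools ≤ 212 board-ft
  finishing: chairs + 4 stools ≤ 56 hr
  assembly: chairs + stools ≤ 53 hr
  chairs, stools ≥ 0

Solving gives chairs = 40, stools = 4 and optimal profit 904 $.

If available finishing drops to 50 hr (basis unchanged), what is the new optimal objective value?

898

Binding: lumber and finishing. Non-binding: carpentry (11 unused), assembly (9 unused).
Since carpentry, assembly are not tight, their duals are 0.
The binding rows give the dual system: 5·y_lumber + 1·y_finishing = 21 and 3·y_lumber + 4·y_finishing = 16.
Solving: y_lumber = 4, y_finishing = 1.
Δz = y_finishing·Δb = 1 × (-6) = -6, so new z* = 904 − 6 = 898.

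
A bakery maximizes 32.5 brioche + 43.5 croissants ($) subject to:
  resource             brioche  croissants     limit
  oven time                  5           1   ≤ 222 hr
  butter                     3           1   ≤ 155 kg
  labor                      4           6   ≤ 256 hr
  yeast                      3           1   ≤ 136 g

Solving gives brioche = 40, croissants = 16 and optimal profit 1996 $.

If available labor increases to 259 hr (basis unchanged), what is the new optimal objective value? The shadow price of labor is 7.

2017

Δb = 3, so new z* = 1996 + (7)·(3) = 1996 + 21 = 2017.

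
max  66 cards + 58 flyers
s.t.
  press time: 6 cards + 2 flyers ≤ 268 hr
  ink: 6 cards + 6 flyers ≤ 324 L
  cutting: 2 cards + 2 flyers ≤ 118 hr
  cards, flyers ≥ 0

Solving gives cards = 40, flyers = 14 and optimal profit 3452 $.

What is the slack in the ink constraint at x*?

0

ink used = 6·40 + 6·14 = 324; slack = 324 − 324 = 0.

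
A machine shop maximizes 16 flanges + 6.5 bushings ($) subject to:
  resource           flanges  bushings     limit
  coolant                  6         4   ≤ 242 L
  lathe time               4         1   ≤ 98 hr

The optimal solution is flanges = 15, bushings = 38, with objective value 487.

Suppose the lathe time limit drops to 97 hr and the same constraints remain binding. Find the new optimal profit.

Check each constraint at x*: coolant 242/242 (tight); lathe time 98/98 (tight).
The binding rows give the dual system: 6·y_coolant + 4·y_lathe time = 16 and 4·y_coolant + 1·y_lathe time = 6.5.
Solving: y_coolant = 1, y_lathe time = 2.5.
Δz = y_lathe time·Δb = 2.5 × (-1) = -2.5, so new z* = 487 − 2.5 = 484.5.

484.5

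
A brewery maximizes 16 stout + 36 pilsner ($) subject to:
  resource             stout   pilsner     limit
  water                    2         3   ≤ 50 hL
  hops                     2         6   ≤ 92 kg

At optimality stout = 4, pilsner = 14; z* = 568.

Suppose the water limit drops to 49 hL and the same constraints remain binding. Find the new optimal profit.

Both water and hops are binding at x*.
Dual feasibility on the basic columns requires 2·y_water + 2·y_hops = 16, 3·y_water + 6·y_hops = 36.
Solving: y_water = 4, y_hops = 4.
Δz = y_water·Δb = 4 × (-1) = -4, so new z* = 568 − 4 = 564.

564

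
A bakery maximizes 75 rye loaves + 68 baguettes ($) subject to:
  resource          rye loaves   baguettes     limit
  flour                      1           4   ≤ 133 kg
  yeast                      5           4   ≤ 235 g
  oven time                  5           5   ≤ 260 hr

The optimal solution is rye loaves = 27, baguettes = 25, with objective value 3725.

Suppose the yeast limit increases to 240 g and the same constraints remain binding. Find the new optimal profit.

3760

Check each constraint at x*: flour 127/133 (slack 6); yeast 235/235 (tight); oven time 260/260 (tight).
Slack constraints have shadow price 0 (complementary slackness).
From A_Bᵀ y = c: 5·y_yeast + 5·y_oven time = 75; 4·y_yeast + 5·y_oven time = 68.
This yields shadow prices y_yeast = 7, y_oven time = 8.
Δz = y_yeast·Δb = 7 × (5) = 35, so new z* = 3725 + 35 = 3760.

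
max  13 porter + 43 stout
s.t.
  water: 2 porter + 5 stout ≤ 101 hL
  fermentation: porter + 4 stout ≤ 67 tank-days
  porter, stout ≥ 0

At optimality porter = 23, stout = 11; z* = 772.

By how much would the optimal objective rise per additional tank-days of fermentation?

7

Check each constraint at x*: water 101/101 (tight); fermentation 67/67 (tight).
From A_Bᵀ y = c: 2·y_water + 1·y_fermentation = 13; 5·y_water + 4·y_fermentation = 43.
Solving: y_water = 3, y_fermentation = 7.
Shadow price of fermentation = 7.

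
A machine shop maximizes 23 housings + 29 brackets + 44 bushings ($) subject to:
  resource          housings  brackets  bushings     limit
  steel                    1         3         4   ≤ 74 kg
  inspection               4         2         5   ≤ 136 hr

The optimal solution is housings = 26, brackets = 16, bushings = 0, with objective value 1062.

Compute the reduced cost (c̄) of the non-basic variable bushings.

-4

Check each constraint at x*: steel 74/74 (tight); inspection 136/136 (tight).
The binding rows give the dual system: 1·y_steel + 4·y_inspection = 23 and 3·y_steel + 2·y_inspection = 29.
→ y_steel = 7 and y_inspection = 4.
Reduced cost of bushings: c₃ − yᵀa₃ = 44 − (7·4 + 4·5) = 44 − 48 = -4.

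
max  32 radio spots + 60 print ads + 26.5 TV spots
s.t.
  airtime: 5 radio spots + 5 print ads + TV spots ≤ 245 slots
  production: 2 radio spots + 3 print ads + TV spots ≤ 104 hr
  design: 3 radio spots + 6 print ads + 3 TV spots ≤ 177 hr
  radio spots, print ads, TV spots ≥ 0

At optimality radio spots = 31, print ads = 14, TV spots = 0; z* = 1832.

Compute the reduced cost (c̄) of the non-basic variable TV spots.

-1.5

Check each constraint at x*: airtime 225/245 (slack 20); production 104/104 (tight); design 177/177 (tight).
Slack constraints have shadow price 0 (complementary slackness).
Dual feasibility on the basic columns requires 2·y_production + 3·y_design = 32, 3·y_production + 6·y_design = 60.
→ y_production = 4 and y_design = 8.
Reduced cost of TV spots: c₃ − yᵀa₃ = 26.5 − (4·1 + 8·3) = 26.5 − 28 = -1.5.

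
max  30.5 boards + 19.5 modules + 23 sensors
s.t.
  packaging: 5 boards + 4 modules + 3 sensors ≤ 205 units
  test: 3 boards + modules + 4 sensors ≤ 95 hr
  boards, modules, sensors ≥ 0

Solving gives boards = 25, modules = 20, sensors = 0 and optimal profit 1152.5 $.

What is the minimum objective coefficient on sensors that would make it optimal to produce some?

26

At the optimum: packaging uses 205 of 205 (binding); test uses 95 of 95 (binding).
From A_Bᵀ y = c: 5·y_packaging + 3·y_test = 30.5; 4·y_packaging + 1·y_test = 19.5.
Solving: y_packaging = 4, y_test = 3.5.
sensors enters the basis when its profit ≥ yᵀa₃ = 4·3 + 3.5·4 = 26.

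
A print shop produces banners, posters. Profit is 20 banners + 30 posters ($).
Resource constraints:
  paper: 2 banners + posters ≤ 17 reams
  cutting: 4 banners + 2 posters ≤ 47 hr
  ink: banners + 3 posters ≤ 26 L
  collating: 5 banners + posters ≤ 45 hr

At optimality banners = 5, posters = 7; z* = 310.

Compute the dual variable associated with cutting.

Binding: paper and ink. Non-binding: cutting (13 unused), collating (13 unused).
Slack constraints have shadow price 0 (complementary slackness).
Dual feasibility on the basic columns requires 2·y_paper + 1·y_ink = 20, 1·y_paper + 3·y_ink = 30.
Solving: y_paper = 6, y_ink = 8.
Shadow price of cutting = 0.

0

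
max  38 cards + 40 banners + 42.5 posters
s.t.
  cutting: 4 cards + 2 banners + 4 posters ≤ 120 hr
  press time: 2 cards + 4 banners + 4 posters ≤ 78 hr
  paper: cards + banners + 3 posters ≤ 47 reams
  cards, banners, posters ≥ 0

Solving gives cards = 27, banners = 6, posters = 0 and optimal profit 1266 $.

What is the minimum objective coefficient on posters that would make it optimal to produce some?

Check each constraint at x*: cutting 120/120 (tight); press time 78/78 (tight); paper 33/47 (slack 14).
By complementary slackness, y = 0 for the non-binding constraint.
Dual feasibility on the basic columns requires 4·y_cutting + 2·y_press time = 38, 2·y_cutting + 4·y_press time = 40.
This yields shadow prices y_cutting = 6, y_press time = 7.
posters enters the basis when its profit ≥ yᵀa₃ = 6·4 + 7·4 = 52.

52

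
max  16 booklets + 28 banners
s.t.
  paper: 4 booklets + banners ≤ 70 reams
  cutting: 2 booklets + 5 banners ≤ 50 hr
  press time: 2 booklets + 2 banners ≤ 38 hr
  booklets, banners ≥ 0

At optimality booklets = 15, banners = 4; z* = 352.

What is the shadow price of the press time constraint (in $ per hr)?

Check each constraint at x*: paper 64/70 (slack 6); cutting 50/50 (tight); press time 38/38 (tight).
Since paper is not tight, its dual is 0.
The binding rows give the dual system: 2·y_cutting + 2·y_press time = 16 and 5·y_cutting + 2·y_press time = 28.
Solving: y_cutting = 4, y_press time = 4.
Shadow price of press time = 4.

4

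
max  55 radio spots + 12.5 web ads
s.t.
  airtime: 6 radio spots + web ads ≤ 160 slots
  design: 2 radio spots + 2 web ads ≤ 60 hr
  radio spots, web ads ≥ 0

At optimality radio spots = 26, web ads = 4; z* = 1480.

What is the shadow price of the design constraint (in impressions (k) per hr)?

2

Check each constraint at x*: airtime 160/160 (tight); design 60/60 (tight).
Dual feasibility on the basic columns requires 6·y_airtime + 2·y_design = 55, 1·y_airtime + 2·y_design = 12.5.
Solving: y_airtime = 8.5, y_design = 2.
Shadow price of design = 2.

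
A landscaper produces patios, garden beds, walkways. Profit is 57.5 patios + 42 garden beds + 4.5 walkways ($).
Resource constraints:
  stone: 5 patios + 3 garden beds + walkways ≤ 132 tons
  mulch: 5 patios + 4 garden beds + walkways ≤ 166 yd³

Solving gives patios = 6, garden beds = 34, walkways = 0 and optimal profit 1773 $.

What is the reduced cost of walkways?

At the optimum: stone uses 132 of 132 (binding); mulch uses 166 of 166 (binding).
Dual feasibility on the basic columns requires 5·y_stone + 5·y_mulch = 57.5, 3·y_stone + 4·y_mulch = 42.
Solving: y_stone = 4, y_mulch = 7.5.
Reduced cost of walkways: c₃ − yᵀa₃ = 4.5 − (4·1 + 7.5·1) = 4.5 − 11.5 = -7.

-7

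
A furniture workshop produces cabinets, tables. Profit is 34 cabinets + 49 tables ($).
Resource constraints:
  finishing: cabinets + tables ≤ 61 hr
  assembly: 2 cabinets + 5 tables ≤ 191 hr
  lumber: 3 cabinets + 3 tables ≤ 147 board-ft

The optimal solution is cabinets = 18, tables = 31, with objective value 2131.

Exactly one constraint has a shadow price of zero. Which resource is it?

finishing: 49/61 (slack 12)
assembly: 191/191 (binding)
lumber: 147/147 (binding)
By complementary slackness, a constraint with positive slack has shadow price 0 → finishing.

finishing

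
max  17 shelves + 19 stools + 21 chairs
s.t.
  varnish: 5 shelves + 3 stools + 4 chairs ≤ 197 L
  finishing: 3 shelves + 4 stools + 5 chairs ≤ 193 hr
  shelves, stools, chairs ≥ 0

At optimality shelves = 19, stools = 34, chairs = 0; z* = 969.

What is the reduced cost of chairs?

Both varnish and finishing are binding at x*.
From A_Bᵀ y = c: 5·y_varnish + 3·y_finishing = 17; 3·y_varnish + 4·y_finishing = 19.
→ y_varnish = 1 and y_finishing = 4.
Reduced cost of chairs: c₃ − yᵀa₃ = 21 − (1·4 + 4·5) = 21 − 24 = -3.

-3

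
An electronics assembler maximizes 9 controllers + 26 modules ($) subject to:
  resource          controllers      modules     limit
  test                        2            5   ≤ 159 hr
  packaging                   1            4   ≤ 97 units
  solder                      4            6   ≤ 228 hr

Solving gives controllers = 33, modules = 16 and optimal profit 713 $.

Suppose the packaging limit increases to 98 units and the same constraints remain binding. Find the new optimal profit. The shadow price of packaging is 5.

Δb = 1, so new z* = 713 + (5)·(1) = 713 + 5 = 718.

718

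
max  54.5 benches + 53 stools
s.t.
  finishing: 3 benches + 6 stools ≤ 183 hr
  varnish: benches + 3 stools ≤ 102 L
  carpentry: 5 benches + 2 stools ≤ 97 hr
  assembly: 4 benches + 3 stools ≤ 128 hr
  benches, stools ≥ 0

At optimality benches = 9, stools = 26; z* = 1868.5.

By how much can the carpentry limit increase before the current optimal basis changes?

22.4

Binding constraints: finishing, carpentry. The basis is B = [[3,6],[5,2]] with det -24.
Per unit increase in carpentry, x* moves by d = (0.25, -0.125).
The basis stays optimal until assembly becomes binding; allowable increase = 22.4 hr.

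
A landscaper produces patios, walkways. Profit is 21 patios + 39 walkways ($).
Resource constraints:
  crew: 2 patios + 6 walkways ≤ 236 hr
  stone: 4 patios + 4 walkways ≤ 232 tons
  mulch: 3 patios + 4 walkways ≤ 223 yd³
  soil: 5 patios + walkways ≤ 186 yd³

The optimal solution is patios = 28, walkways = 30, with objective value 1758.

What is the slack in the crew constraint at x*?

crew used = 2·28 + 6·30 = 236; slack = 236 − 236 = 0.

0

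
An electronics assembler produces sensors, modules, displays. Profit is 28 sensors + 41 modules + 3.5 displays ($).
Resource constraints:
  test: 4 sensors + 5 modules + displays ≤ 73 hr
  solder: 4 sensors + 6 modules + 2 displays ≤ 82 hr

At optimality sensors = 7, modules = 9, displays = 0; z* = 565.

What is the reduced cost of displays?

-9.5

Both test and solder are binding at x*.
Dual feasibility on the basic columns requires 4·y_test + 4·y_solder = 28, 5·y_test + 6·y_solder = 41.
This yields shadow prices y_test = 1, y_solder = 6.
Reduced cost of displays: c₃ − yᵀa₃ = 3.5 − (1·1 + 6·2) = 3.5 − 13 = -9.5.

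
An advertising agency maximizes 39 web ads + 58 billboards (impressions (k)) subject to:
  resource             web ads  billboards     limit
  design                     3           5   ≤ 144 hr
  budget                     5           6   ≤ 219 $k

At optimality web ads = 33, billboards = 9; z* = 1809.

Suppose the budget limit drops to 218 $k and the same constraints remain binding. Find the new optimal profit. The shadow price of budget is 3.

Δb = -1, so new z* = 1809 + (3)·(-1) = 1809 − 3 = 1806.

1806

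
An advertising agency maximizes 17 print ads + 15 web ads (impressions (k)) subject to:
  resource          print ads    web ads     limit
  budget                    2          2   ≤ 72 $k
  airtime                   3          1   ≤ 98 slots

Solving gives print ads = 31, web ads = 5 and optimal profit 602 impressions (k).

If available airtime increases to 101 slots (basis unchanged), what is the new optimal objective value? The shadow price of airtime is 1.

Δb = 3, so new z* = 602 + (1)·(3) = 602 + 3 = 605.

605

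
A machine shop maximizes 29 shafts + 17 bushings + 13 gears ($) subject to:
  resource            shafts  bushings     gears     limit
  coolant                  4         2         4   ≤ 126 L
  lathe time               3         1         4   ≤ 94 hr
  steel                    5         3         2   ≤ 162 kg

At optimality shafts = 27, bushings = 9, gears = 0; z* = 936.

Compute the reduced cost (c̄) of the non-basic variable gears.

-1

At the optimum: coolant uses 126 of 126 (binding); lathe time uses 90 of 94 (slack = 4); steel uses 162 of 162 (binding).
Slack constraints have shadow price 0 (complementary slackness).
From A_Bᵀ y = c: 4·y_coolant + 5·y_steel = 29; 2·y_coolant + 3·y_steel = 17.
→ y_coolant = 1 and y_steel = 5.
Reduced cost of gears: c₃ − yᵀa₃ = 13 − (1·4 + 5·2) = 13 − 14 = -1.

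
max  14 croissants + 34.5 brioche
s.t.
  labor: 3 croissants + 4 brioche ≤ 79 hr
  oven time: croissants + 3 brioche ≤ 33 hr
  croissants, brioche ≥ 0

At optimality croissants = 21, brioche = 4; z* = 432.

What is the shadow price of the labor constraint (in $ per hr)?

Check each constraint at x*: labor 79/79 (tight); oven time 33/33 (tight).
The binding rows give the dual system: 3·y_labor + 1·y_oven time = 14 and 4·y_labor + 3·y_oven time = 34.5.
This yields shadow prices y_labor = 1.5, y_oven time = 9.5.
Shadow price of labor = 1.5.

1.5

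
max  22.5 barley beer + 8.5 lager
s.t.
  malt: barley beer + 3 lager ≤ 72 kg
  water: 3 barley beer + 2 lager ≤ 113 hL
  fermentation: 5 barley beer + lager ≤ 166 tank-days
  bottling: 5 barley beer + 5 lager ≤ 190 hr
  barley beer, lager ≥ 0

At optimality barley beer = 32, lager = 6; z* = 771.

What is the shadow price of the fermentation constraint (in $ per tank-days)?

Binding: fermentation and bottling. Non-binding: malt (22 unused), water (5 unused).
Since malt, water are not tight, their duals are 0.
The binding rows give the dual system: 5·y_fermentation + 5·y_bottling = 22.5 and 1·y_fermentation + 5·y_bottling = 8.5.
Solving: y_fermentation = 3.5, y_bottling = 1.
Shadow price of fermentation = 3.5.

3.5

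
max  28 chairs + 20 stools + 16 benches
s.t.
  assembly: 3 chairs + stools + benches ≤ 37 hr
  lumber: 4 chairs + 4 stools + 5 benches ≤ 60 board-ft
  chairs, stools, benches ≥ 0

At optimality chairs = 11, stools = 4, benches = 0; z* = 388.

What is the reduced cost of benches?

-8

At the optimum: assembly uses 37 of 37 (binding); lumber uses 60 of 60 (binding).
The binding rows give the dual system: 3·y_assembly + 4·y_lumber = 28 and 1·y_assembly + 4·y_lumber = 20.
Solving: y_assembly = 4, y_lumber = 4.
Reduced cost of benches: c₃ − yᵀa₃ = 16 − (4·1 + 4·5) = 16 − 24 = -8.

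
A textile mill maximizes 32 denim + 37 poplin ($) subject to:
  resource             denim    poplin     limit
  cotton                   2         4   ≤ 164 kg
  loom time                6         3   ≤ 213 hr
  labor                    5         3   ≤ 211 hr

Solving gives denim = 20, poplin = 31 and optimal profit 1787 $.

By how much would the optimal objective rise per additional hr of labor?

At the optimum: cotton uses 164 of 164 (binding); loom time uses 213 of 213 (binding); labor uses 193 of 211 (slack = 18).
Slack constraints have shadow price 0 (complementary slackness).
Dual feasibility on the basic columns requires 2·y_cotton + 6·y_loom time = 32, 4·y_cotton + 3·y_loom time = 37.
Solving: y_cotton = 7, y_loom time = 3.
Shadow price of labor = 0.

0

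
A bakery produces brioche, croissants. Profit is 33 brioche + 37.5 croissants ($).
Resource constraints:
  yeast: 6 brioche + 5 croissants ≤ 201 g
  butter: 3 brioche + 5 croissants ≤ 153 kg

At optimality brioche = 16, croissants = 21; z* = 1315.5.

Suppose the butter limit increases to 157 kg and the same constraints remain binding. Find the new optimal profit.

Check each constraint at x*: yeast 201/201 (tight); butter 153/153 (tight).
The binding rows give the dual system: 6·y_yeast + 3·y_butter = 33 and 5·y_yeast + 5·y_butter = 37.5.
This yields shadow prices y_yeast = 3.5, y_butter = 4.
Δz = y_butter·Δb = 4 × (4) = 16, so new z* = 1315.5 + 16 = 1331.5.

1331.5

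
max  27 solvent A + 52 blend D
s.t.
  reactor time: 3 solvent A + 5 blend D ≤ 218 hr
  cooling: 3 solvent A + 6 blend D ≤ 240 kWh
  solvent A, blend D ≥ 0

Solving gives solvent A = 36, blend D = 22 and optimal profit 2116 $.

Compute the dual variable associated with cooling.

Check each constraint at x*: reactor time 218/218 (tight); cooling 240/240 (tight).
The binding rows give the dual system: 3·y_reactor time + 3·y_cooling = 27 and 5·y_reactor time + 6·y_cooling = 52.
→ y_reactor time = 2 and y_cooling = 7.
Shadow price of cooling = 7.

7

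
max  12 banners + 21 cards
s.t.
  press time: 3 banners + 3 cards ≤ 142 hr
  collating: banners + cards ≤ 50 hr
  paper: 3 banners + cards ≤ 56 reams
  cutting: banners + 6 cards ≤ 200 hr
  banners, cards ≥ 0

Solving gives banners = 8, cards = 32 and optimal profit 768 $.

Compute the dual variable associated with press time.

At the optimum: press time uses 120 of 142 (slack = 22); collating uses 40 of 50 (slack = 10); paper uses 56 of 56 (binding); cutting uses 200 of 200 (binding).
Slack constraints have shadow price 0 (complementary slackness).
The binding rows give the dual system: 3·y_paper + 1·y_cutting = 12 and 1·y_paper + 6·y_cutting = 21.
This yields shadow prices y_paper = 3, y_cutting = 3.
Shadow price of press time = 0.

0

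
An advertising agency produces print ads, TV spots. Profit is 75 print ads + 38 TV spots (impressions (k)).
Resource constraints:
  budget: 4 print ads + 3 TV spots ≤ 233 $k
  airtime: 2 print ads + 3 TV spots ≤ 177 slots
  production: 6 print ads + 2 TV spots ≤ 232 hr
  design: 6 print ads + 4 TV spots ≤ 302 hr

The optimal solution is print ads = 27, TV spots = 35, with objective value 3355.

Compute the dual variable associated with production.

6

Check each constraint at x*: budget 213/233 (slack 20); airtime 159/177 (slack 18); production 232/232 (tight); design 302/302 (tight).
Since budget, airtime are not tight, their duals are 0.
The binding rows give the dual system: 6·y_production + 6·y_design = 75 and 2·y_production + 4·y_design = 38.
Solving: y_production = 6, y_design = 6.5.
Shadow price of production = 6.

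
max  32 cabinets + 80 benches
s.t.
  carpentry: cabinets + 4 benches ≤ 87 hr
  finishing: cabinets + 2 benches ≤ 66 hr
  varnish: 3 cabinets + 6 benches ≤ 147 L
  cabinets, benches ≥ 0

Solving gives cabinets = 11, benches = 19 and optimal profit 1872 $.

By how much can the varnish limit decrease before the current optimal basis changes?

Binding constraints: carpentry, varnish. The basis is B = [[1,4],[3,6]] with det -6.
Per unit decrease in varnish, x* moves by d = (-0.6667, 0.1667).
The basis stays optimal until cabinets reaches 0; allowable decrease = 16.5 L.

16.5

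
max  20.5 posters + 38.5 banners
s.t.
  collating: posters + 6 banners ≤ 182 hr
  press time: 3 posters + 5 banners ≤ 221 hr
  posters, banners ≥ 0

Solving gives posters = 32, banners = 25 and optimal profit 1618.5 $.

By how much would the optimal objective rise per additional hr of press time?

At the optimum: collating uses 182 of 182 (binding); press time uses 221 of 221 (binding).
From A_Bᵀ y = c: 1·y_collating + 3·y_press time = 20.5; 6·y_collating + 5·y_press time = 38.5.
→ y_collating = 1 and y_press time = 6.5.
Shadow price of press time = 6.5.

6.5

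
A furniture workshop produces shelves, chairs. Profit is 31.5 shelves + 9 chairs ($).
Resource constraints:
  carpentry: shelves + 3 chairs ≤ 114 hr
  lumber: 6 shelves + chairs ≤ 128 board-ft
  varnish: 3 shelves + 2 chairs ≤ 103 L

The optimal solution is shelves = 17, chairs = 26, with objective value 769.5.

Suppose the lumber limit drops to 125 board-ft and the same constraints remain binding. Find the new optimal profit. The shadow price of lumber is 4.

Δb = -3, so new z* = 769.5 + (4)·(-3) = 769.5 − 12 = 757.5.

757.5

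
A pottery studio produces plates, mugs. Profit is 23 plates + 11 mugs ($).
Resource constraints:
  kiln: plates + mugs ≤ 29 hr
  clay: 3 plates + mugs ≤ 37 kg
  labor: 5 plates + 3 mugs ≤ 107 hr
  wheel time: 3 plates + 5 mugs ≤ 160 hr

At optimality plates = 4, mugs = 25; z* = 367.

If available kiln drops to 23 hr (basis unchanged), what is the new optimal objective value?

337

Check each constraint at x*: kiln 29/29 (tight); clay 37/37 (tight); labor 95/107 (slack 12); wheel time 137/160 (slack 23).
By complementary slackness, y = 0 for the non-binding constraints.
Dual feasibility on the basic columns requires 1·y_kiln + 3·y_clay = 23, 1·y_kiln + 1·y_clay = 11.
→ y_kiln = 5 and y_clay = 6.
Δz = y_kiln·Δb = 5 × (-6) = -30, so new z* = 367 − 30 = 337.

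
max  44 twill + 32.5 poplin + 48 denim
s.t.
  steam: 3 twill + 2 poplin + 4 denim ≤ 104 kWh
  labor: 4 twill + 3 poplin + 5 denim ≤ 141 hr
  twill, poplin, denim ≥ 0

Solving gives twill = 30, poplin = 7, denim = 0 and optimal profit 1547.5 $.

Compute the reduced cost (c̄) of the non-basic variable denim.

-7.5

At the optimum: steam uses 104 of 104 (binding); labor uses 141 of 141 (binding).
Dual feasibility on the basic columns requires 3·y_steam + 4·y_labor = 44, 2·y_steam + 3·y_labor = 32.5.
→ y_steam = 2 and y_labor = 9.5.
Reduced cost of denim: c₃ − yᵀa₃ = 48 − (2·4 + 9.5·5) = 48 − 55.5 = -7.5.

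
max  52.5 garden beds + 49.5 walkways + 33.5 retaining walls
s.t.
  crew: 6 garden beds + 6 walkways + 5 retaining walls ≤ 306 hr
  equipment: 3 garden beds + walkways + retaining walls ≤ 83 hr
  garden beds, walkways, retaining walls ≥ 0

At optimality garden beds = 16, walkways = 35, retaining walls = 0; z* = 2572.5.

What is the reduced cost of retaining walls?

At the optimum: crew uses 306 of 306 (binding); equipment uses 83 of 83 (binding).
From A_Bᵀ y = c: 6·y_crew + 3·y_equipment = 52.5; 6·y_crew + 1·y_equipment = 49.5.
→ y_crew = 8 and y_equipment = 1.5.
Reduced cost of retaining walls: c₃ − yᵀa₃ = 33.5 − (8·5 + 1.5·1) = 33.5 − 41.5 = -8.

-8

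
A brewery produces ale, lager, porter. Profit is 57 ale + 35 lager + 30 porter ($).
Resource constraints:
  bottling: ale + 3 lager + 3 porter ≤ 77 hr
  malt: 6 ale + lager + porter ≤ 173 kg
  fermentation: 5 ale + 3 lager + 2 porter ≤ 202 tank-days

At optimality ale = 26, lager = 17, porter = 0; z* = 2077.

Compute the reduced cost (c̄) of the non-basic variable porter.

Binding: bottling and malt. Non-binding: fermentation (21 unused).
Slack constraints have shadow price 0 (complementary slackness).
Dual feasibility on the basic columns requires 1·y_bottling + 6·y_malt = 57, 3·y_bottling + 1·y_malt = 35.
This yields shadow prices y_bottling = 9, y_malt = 8.
Reduced cost of porter: c₃ − yᵀa₃ = 30 − (9·3 + 8·1) = 30 − 35 = -5.

-5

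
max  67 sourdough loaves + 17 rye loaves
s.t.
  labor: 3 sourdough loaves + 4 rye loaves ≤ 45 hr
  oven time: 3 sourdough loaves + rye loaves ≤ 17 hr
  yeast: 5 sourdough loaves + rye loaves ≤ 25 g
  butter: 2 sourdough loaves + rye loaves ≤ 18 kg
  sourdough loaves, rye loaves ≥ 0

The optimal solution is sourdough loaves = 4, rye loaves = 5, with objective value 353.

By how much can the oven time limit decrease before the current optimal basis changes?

2

Binding constraints: oven time, yeast. The basis is B = [[3,1],[5,1]] with det -2.
Per unit decrease in oven time, x* moves by d = (0.5, -2.5).
The basis stays optimal until rye loaves reaches 0; allowable decrease = 2 hr.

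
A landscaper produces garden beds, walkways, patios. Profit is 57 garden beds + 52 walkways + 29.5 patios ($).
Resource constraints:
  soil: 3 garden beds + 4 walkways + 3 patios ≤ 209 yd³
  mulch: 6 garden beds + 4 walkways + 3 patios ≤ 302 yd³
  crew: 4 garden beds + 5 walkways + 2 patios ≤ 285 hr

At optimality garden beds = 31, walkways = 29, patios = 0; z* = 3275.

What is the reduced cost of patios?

Binding: soil and mulch. Non-binding: crew (16 unused).
Since crew is not tight, its dual is 0.
Dual feasibility on the basic columns requires 3·y_soil + 6·y_mulch = 57, 4·y_soil + 4·y_mulch = 52.
This yields shadow prices y_soil = 7, y_mulch = 6.
Reduced cost of patios: c₃ − yᵀa₃ = 29.5 − (7·3 + 6·3) = 29.5 − 39 = -9.5.

-9.5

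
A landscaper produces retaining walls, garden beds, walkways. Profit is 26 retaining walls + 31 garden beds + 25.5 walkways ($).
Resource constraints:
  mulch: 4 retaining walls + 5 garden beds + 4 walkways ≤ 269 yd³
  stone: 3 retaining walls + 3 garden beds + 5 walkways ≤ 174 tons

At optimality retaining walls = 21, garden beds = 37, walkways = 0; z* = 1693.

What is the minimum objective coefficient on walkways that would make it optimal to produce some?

30

At the optimum: mulch uses 269 of 269 (binding); stone uses 174 of 174 (binding).
The binding rows give the dual system: 4·y_mulch + 3·y_stone = 26 and 5·y_mulch + 3·y_stone = 31.
Solving: y_mulch = 5, y_stone = 2.
walkways enters the basis when its profit ≥ yᵀa₃ = 5·4 + 2·5 = 30.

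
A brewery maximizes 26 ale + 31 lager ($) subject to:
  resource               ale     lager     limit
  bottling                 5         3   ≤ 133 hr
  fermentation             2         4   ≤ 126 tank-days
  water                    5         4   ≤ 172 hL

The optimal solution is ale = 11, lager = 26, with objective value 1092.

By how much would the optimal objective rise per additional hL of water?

0

At the optimum: bottling uses 133 of 133 (binding); fermentation uses 126 of 126 (binding); water uses 159 of 172 (slack = 13).
Slack constraints have shadow price 0 (complementary slackness).
Dual feasibility on the basic columns requires 5·y_bottling + 2·y_fermentation = 26, 3·y_bottling + 4·y_fermentation = 31.
→ y_bottling = 3 and y_fermentation = 5.5.
Shadow price of water = 0.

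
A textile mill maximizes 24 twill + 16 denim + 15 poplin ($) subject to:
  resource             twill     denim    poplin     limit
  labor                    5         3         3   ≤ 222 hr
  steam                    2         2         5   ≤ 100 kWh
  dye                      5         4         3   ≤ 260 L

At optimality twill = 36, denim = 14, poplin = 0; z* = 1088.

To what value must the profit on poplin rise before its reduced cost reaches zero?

Binding: labor and steam. Non-binding: dye (24 unused).
By complementary slackness, y = 0 for the non-binding constraint.
Dual feasibility on the basic columns requires 5·y_labor + 2·y_steam = 24, 3·y_labor + 2·y_steam = 16.
→ y_labor = 4 and y_steam = 2.
poplin enters the basis when its profit ≥ yᵀa₃ = 4·3 + 2·5 = 22.

22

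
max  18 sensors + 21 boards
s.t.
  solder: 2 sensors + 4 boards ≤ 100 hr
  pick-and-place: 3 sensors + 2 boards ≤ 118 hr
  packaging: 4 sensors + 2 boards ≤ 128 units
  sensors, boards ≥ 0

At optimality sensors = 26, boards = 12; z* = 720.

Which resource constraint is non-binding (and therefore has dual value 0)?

pick-and-place

solder: 100/100 (binding)
pick-and-place: 102/118 (slack 16)
packaging: 128/128 (binding)
By complementary slackness, a constraint with positive slack has shadow price 0 → pick-and-place.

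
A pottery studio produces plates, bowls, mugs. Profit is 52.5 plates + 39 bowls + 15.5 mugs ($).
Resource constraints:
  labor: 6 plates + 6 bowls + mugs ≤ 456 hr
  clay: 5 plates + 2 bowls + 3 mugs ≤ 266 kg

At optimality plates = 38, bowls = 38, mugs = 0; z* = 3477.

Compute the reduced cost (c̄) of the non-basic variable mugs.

At the optimum: labor uses 456 of 456 (binding); clay uses 266 of 266 (binding).
Dual feasibility on the basic columns requires 6·y_labor + 5·y_clay = 52.5, 6·y_labor + 2·y_clay = 39.
This yields shadow prices y_labor = 5, y_clay = 4.5.
Reduced cost of mugs: c₃ − yᵀa₃ = 15.5 − (5·1 + 4.5·3) = 15.5 − 18.5 = -3.

-3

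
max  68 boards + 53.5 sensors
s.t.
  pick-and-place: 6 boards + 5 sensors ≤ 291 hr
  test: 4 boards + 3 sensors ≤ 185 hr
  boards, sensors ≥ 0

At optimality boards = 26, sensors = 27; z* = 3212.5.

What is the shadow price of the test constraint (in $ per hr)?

9.5

At the optimum: pick-and-place uses 291 of 291 (binding); test uses 185 of 185 (binding).
The binding rows give the dual system: 6·y_pick-and-place + 4·y_test = 68 and 5·y_pick-and-place + 3·y_test = 53.5.
This yields shadow prices y_pick-and-place = 5, y_test = 9.5.
Shadow price of test = 9.5.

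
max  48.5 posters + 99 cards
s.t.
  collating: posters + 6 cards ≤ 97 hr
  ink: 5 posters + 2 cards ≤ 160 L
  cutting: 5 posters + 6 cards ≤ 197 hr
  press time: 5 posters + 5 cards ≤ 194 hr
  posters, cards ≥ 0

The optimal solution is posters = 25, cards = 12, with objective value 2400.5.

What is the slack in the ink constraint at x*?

11

ink used = 5·25 + 2·12 = 149; slack = 160 − 149 = 11.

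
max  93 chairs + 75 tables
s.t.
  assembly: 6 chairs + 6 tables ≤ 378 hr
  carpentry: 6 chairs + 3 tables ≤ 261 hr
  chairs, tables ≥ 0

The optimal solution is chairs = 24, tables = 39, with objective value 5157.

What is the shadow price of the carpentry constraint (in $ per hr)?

6

Check each constraint at x*: assembly 378/378 (tight); carpentry 261/261 (tight).
Dual feasibility on the basic columns requires 6·y_assembly + 6·y_carpentry = 93, 6·y_assembly + 3·y_carpentry = 75.
This yields shadow prices y_assembly = 9.5, y_carpentry = 6.
Shadow price of carpentry = 6.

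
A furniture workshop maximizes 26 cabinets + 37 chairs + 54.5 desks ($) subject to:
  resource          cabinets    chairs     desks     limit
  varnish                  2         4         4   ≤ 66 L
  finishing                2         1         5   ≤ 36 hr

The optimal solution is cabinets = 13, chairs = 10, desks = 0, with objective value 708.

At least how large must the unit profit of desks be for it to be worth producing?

57

At the optimum: varnish uses 66 of 66 (binding); finishing uses 36 of 36 (binding).
The binding rows give the dual system: 2·y_varnish + 2·y_finishing = 26 and 4·y_varnish + 1·y_finishing = 37.
This yields shadow prices y_varnish = 8, y_finishing = 5.
desks enters the basis when its profit ≥ yᵀa₃ = 8·4 + 5·5 = 57.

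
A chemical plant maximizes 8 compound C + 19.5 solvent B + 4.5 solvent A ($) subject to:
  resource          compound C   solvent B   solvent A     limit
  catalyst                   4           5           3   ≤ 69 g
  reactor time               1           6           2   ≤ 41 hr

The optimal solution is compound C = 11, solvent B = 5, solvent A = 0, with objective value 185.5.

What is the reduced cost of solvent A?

-4

Both catalyst and reactor time are binding at x*.
Dual feasibility on the basic columns requires 4·y_catalyst + 1·y_reactor time = 8, 5·y_catalyst + 6·y_reactor time = 19.5.
This yields shadow prices y_catalyst = 1.5, y_reactor time = 2.
Reduced cost of solvent A: c₃ − yᵀa₃ = 4.5 − (1.5·3 + 2·2) = 4.5 − 8.5 = -4.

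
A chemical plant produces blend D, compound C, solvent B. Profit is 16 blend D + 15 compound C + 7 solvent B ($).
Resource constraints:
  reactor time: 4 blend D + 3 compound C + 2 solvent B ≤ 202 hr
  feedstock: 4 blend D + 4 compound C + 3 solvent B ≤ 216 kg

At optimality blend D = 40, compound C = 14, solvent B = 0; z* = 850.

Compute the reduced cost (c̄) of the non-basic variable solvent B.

-4

Both reactor time and feedstock are binding at x*.
Dual feasibility on the basic columns requires 4·y_reactor time + 4·y_feedstock = 16, 3·y_reactor time + 4·y_feedstock = 15.
Solving: y_reactor time = 1, y_feedstock = 3.
Reduced cost of solvent B: c₃ − yᵀa₃ = 7 − (1·2 + 3·3) = 7 − 11 = -4.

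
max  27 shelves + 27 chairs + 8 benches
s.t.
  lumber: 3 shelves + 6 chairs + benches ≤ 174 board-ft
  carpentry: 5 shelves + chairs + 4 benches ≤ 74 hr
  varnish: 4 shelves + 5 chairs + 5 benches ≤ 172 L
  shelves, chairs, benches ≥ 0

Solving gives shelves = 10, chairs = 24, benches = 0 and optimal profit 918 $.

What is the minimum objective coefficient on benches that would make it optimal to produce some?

16

At the optimum: lumber uses 174 of 174 (binding); carpentry uses 74 of 74 (binding); varnish uses 160 of 172 (slack = 12).
By complementary slackness, y = 0 for the non-binding constraint.
Dual feasibility on the basic columns requires 3·y_lumber + 5·y_carpentry = 27, 6·y_lumber + 1·y_carpentry = 27.
Solving: y_lumber = 4, y_carpentry = 3.
benches enters the basis when its profit ≥ yᵀa₃ = 4·1 + 3·4 = 16.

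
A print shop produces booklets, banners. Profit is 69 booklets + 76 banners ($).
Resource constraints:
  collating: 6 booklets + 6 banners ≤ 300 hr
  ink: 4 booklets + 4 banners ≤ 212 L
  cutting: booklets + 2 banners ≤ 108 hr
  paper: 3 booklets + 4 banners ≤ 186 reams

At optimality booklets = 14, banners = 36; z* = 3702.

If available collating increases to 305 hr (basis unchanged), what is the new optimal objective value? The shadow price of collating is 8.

3742

Δb = 5, so new z* = 3702 + (8)·(5) = 3702 + 40 = 3742.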